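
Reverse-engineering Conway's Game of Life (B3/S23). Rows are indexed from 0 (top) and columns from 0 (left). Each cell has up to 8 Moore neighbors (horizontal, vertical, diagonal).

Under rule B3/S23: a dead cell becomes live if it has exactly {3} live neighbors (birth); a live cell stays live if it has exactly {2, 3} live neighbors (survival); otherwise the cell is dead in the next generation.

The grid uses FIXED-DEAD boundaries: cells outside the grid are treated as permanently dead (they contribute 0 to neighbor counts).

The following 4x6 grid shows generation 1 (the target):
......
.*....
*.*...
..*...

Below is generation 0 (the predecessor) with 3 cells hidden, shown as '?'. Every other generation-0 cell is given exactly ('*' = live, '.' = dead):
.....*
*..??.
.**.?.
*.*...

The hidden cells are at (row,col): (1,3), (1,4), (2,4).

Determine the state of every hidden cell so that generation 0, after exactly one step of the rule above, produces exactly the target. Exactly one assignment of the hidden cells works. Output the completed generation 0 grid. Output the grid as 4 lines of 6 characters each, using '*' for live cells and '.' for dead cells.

Answer: .....*
*.....
.**...
*.*...

Derivation:
Hidden generation-0 cells (in order): (1,3), (1,4), (2,4).
A hidden cell only influences target cells in its own 3x3 neighborhood. Try each of the 2^3 = 8 assignments, step the completed generation 0 forward once under B3/S23, and compare with the target:
  (1,3)=. (1,4)=. (2,4)=. -> step reproduces the target at every cell -> ACCEPT
  (1,3)=. (1,4)=. (2,4)=* -> step gives (2,3)='*' but target has '.' -> reject
  (1,3)=. (1,4)=* (2,4)=. -> step gives (2,3)='*' but target has '.' -> reject
  (1,3)=. (1,4)=* (2,4)=* -> step gives (1,3)='*' but target has '.' -> reject
  (1,3)=* (1,4)=. (2,4)=. -> step gives (1,2)='*' but target has '.' -> reject
  (1,3)=* (1,4)=. (2,4)=* -> step gives (1,2)='*' but target has '.' -> reject
  (1,3)=* (1,4)=* (2,4)=. -> step gives (0,4)='*' but target has '.' -> reject
  (1,3)=* (1,4)=* (2,4)=* -> step gives (0,4)='*' but target has '.' -> reject
Unique solution: (1,3)=dead, (1,4)=dead, (2,4)=dead.
Check: live-neighbor counts of every cell in the completed generation 0:
110010
132111
342200
142200
Applying B3/S23 to generation 0 with these counts gives:
......
.*....
*.*...
..*...
which matches the target exactly.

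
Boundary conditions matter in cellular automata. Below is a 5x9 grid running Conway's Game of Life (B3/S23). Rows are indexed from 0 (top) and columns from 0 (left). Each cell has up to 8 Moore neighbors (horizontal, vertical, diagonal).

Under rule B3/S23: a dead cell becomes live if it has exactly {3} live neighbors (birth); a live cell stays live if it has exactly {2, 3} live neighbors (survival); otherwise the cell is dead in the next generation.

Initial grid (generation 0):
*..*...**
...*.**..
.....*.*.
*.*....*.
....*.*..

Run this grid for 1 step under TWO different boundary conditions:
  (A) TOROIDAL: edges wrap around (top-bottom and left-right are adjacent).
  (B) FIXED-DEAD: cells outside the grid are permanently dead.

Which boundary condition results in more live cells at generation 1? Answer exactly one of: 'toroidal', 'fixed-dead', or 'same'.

Answer: toroidal

Derivation:
Under TOROIDAL boundary, generation 1:
...*...**
.....*...
....**.**
.....*.**
**.*..*..
Population = 15

Under FIXED-DEAD boundary, generation 1:
....*.**.
.....*..*
....**.*.
.....*.*.
.........
Population = 10

Comparison: toroidal=15, fixed-dead=10 -> toroidal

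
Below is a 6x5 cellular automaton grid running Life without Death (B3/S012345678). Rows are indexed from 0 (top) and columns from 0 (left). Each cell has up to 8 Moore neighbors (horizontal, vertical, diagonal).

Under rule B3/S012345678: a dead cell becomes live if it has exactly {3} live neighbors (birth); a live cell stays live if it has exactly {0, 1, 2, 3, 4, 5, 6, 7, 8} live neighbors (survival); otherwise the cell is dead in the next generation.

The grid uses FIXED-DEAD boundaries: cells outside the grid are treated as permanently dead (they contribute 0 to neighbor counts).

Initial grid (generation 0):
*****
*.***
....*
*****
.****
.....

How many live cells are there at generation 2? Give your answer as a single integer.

Simulating step by step:
Generation 0 (given above): 19 live cells
Generation 1: 23 live cells
*****
*.***
*...*
*****
*****
..**.
Generation 2: 24 live cells
*****
*.***
*...*
*****
*****
..***
Population at generation 2: 24

Answer: 24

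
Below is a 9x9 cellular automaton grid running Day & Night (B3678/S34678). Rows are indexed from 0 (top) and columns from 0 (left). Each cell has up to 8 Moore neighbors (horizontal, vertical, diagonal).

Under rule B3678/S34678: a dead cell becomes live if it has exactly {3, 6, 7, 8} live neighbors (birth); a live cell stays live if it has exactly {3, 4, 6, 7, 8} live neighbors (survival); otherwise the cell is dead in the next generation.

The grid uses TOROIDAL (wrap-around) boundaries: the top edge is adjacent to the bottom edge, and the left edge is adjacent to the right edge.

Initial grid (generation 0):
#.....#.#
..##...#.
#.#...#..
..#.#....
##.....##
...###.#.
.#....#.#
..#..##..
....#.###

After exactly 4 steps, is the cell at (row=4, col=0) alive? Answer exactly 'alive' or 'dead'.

Simulating step by step:
Generation 0 (given above): 29 live cells
Generation 1: 29 live cells
...#.####
#.....##.
..#......
...#...#.
..#..##.#
.##....#.
..##..#..
#....####
#.....#.#
Generation 2: 32 live cells
.....#.#.
.....###.
......###
..#...#..
.###..#..
.##..#.#.
#.#..##..
##...##.#
#...#.###
Generation 3: 28 live cells
....###..
.....##..
.........
.###.##..
.#.#.###.
#...##...
###.##...
.#..#..#.
##.......
Generation 4: 28 live cells
.....##..
....###..
..#.#....
..#..###.
##.##....
#.......#
##..###.#
...#.#..#
....#.#..

Cell (4,0) at generation 4: 1 -> alive

Answer: alive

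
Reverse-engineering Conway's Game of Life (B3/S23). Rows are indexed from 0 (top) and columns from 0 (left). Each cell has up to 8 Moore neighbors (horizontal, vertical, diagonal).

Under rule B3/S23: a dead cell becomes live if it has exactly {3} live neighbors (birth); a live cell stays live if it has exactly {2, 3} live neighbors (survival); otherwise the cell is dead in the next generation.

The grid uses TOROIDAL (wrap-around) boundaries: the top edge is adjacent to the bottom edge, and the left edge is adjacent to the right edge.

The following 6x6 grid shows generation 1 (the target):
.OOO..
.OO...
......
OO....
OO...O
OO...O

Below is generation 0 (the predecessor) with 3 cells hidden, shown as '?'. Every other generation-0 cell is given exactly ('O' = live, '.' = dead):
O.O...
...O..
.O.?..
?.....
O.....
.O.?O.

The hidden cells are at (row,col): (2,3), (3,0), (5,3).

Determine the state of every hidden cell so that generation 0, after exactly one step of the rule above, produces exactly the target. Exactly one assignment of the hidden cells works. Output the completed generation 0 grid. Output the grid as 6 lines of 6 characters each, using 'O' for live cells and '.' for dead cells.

Hidden generation-0 cells (in order): (2,3), (3,0), (5,3).
A hidden cell only influences target cells in its own 3x3 neighborhood. Try each of the 2^3 = 8 assignments, step the completed generation 0 forward once under B3/S23, and compare with the target:
  (2,3)=. (3,0)=. (5,3)=. -> step gives (3,0)='.' but target has 'O' -> reject
  (2,3)=. (3,0)=. (5,3)=O -> step gives (0,3)='.' but target has 'O' -> reject
  (2,3)=. (3,0)=O (5,3)=. -> step reproduces the target at every cell -> ACCEPT
  (2,3)=. (3,0)=O (5,3)=O -> step gives (0,3)='.' but target has 'O' -> reject
  (2,3)=O (3,0)=. (5,3)=. -> step gives (1,2)='.' but target has 'O' -> reject
  (2,3)=O (3,0)=. (5,3)=O -> step gives (0,3)='.' but target has 'O' -> reject
  (2,3)=O (3,0)=O (5,3)=. -> step gives (1,2)='.' but target has 'O' -> reject
  (2,3)=O (3,0)=O (5,3)=O -> step gives (0,3)='.' but target has 'O' -> reject
Unique solution: (2,3)=dead, (3,0)=live, (5,3)=dead.
Check: live-neighbor counts of every cell in the completed generation 0:
132322
233111
212111
231002
231113
332203
Applying B3/S23 to generation 0 with these counts gives:
.OOO..
.OO...
......
OO....
OO...O
OO...O
which matches the target exactly.

Answer: O.O...
...O..
.O....
O.....
O.....
.O..O.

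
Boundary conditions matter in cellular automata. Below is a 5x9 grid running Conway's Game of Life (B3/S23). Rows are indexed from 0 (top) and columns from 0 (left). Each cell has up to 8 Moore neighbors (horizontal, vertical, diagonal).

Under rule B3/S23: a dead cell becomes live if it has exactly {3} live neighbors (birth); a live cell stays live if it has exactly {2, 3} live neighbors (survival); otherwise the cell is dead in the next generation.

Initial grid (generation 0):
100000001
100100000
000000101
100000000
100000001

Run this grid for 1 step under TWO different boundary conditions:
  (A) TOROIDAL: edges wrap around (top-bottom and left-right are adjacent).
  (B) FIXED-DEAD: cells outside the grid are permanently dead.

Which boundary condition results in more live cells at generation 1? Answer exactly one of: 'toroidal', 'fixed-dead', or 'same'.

Answer: toroidal

Derivation:
Under TOROIDAL boundary, generation 1:
010000000
100000010
100000001
100000010
010000000
Population = 8

Under FIXED-DEAD boundary, generation 1:
000000000
000000010
000000000
000000010
000000000
Population = 2

Comparison: toroidal=8, fixed-dead=2 -> toroidal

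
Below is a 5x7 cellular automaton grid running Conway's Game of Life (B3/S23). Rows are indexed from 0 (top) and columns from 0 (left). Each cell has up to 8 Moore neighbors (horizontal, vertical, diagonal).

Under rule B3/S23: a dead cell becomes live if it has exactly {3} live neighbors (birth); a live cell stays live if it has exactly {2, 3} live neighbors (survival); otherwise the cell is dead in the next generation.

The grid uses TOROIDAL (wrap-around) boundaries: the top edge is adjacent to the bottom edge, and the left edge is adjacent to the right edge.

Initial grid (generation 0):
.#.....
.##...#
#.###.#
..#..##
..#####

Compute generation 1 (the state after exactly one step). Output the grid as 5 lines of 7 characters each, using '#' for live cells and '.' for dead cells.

Simulating step by step:
Generation 0 (given above): 17 live cells
Generation 1: 12 live cells
(generation 1 grid is the final answer)

Answer: .#..#.#
.....##
....#..
.......
#####.#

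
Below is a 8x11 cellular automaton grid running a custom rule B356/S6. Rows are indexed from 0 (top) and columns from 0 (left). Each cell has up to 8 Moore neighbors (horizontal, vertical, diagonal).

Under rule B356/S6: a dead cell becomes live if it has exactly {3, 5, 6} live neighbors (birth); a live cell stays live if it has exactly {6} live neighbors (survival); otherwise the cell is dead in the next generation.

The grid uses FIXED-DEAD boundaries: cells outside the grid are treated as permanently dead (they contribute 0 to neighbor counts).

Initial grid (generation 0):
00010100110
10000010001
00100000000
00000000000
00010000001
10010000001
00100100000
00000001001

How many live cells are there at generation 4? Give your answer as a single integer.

Simulating step by step:
Generation 0 (given above): 17 live cells
Generation 1: 3 live cells
00000000000
00000000010
00000000000
00000000000
00000000000
00101000000
00000000000
00000000000
Generation 2: 0 live cells
00000000000
00000000000
00000000000
00000000000
00000000000
00000000000
00000000000
00000000000
Generation 3: 0 live cells
00000000000
00000000000
00000000000
00000000000
00000000000
00000000000
00000000000
00000000000
Generation 4: 0 live cells
00000000000
00000000000
00000000000
00000000000
00000000000
00000000000
00000000000
00000000000
Population at generation 4: 0

Answer: 0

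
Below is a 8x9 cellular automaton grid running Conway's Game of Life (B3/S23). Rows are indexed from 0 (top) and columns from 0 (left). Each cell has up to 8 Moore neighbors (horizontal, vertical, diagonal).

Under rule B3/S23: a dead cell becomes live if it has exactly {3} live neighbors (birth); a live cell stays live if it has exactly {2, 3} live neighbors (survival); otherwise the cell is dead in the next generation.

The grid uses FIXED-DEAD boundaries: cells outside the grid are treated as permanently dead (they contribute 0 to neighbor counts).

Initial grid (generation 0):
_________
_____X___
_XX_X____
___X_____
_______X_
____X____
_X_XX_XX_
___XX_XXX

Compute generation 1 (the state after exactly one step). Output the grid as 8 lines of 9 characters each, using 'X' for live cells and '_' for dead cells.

Simulating step by step:
Generation 0 (given above): 17 live cells
Generation 1: 18 live cells
(generation 1 grid is the final answer)

Answer: _________
_________
__XXX____
__XX_____
_________
___XXXXX_
__X___X_X
__XXX_X_X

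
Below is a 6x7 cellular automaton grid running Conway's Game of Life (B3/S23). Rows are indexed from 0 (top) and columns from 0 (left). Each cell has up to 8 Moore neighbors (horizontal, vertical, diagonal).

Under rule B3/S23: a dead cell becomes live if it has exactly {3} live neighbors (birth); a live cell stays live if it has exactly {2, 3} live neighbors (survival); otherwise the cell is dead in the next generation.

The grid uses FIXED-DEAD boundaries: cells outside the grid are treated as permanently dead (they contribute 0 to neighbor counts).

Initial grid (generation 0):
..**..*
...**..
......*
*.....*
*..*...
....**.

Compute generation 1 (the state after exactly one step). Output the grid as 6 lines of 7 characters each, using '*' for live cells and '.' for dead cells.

Answer: ..***..
..****.
.....*.
.......
....**.
....*..

Derivation:
Simulating step by step:
Generation 0 (given above): 12 live cells
Generation 1: 11 live cells
(generation 1 grid is the final answer)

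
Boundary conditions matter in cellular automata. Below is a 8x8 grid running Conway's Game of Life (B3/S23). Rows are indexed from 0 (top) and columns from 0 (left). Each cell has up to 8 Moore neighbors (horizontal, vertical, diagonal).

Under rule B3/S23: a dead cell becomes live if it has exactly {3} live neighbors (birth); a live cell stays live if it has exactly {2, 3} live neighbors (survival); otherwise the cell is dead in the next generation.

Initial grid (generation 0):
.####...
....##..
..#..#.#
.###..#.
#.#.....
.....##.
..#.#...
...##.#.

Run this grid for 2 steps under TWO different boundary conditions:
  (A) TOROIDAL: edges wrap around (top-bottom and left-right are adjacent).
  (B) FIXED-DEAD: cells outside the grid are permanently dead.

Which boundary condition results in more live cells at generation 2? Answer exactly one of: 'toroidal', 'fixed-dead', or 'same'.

Under TOROIDAL boundary, generation 2:
.##.....
.#...##.
.##.##..
#..#....
.#.#.#..
...#...#
..#.##..
........
Population = 19

Under FIXED-DEAD boundary, generation 2:
..#####.
.#....#.
.##.##..
.#.#..#.
...#.##.
...#....
..#...#.
...###..
Population = 23

Comparison: toroidal=19, fixed-dead=23 -> fixed-dead

Answer: fixed-dead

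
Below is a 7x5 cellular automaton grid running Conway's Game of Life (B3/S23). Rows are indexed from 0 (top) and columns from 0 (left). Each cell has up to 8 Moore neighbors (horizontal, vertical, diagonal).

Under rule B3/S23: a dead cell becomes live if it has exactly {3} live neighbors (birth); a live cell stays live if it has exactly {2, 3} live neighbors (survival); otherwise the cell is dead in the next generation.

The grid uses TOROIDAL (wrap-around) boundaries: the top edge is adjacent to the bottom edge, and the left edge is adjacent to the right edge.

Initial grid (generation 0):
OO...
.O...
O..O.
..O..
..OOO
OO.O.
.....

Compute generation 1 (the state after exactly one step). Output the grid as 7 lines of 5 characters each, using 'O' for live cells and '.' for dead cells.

Simulating step by step:
Generation 0 (given above): 12 live cells
Generation 1: 16 live cells
(generation 1 grid is the final answer)

Answer: OO...
.OO.O
.OO..
.OO..
O...O
OO.O.
..O.O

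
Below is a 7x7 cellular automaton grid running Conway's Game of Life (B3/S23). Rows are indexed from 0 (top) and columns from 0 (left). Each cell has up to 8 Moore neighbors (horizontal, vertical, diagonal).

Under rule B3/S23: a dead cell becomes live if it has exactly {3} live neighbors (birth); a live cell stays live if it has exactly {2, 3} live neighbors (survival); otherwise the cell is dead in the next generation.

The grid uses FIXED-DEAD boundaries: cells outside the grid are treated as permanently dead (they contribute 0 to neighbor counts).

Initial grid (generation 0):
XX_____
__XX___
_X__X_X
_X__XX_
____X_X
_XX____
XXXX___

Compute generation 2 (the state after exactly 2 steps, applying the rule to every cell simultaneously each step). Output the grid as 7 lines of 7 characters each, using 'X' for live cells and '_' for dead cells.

Simulating step by step:
Generation 0 (given above): 18 live cells
Generation 1: 17 live cells
_XX____
X_XX___
_X__X__
___XX_X
_XXXX__
X______
X__X___
Generation 2: 15 live cells
(generation 2 grid is the final answer)

Answer: _XXX___
X__X___
_X__XX_
_X_____
_XX_XX_
X___X__
_______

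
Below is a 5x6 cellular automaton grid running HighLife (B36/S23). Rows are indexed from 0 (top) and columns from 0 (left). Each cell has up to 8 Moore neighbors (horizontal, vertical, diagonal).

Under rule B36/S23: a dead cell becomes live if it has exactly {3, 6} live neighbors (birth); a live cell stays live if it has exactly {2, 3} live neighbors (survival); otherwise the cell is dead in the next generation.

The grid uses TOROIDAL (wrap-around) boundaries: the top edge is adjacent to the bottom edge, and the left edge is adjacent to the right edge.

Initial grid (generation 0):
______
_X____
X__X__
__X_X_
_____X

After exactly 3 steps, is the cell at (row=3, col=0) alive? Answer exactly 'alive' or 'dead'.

Answer: dead

Derivation:
Simulating step by step:
Generation 0 (given above): 6 live cells
Generation 1: 6 live cells
______
______
_XXX__
___XXX
______
Generation 2: 6 live cells
______
__X___
__XX__
___XX_
____X_
Generation 3: 8 live cells
______
__XX__
__X_X_
__X_X_
___XX_

Cell (3,0) at generation 3: 0 -> dead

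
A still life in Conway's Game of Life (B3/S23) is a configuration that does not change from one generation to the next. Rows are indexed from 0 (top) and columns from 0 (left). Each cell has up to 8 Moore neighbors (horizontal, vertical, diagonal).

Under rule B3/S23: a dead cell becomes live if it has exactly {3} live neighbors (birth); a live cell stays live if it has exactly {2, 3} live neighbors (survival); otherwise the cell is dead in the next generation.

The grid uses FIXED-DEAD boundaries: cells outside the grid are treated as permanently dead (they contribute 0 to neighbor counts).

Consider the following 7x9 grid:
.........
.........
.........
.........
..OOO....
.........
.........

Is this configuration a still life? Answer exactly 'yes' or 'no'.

Answer: no

Derivation:
Compute generation 1 and compare to generation 0 (given above):
Generation 1:
.........
.........
.........
...O.....
...O.....
...O.....
.........
Cell (3,3) differs: gen0=0 vs gen1=1 -> NOT a still life.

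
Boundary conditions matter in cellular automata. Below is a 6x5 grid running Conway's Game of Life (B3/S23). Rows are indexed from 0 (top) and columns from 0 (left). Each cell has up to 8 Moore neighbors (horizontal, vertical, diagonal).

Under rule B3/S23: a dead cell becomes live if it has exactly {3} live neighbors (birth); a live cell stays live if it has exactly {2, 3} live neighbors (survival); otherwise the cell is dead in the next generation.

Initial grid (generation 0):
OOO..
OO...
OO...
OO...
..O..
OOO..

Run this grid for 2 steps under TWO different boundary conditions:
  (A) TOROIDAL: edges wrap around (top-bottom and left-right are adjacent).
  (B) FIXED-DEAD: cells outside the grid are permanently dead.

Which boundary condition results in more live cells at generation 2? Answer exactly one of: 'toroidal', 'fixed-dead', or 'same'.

Answer: toroidal

Derivation:
Under TOROIDAL boundary, generation 2:
O..OO
O...O
OO..O
..O..
..OOO
...OO
Population = 14

Under FIXED-DEAD boundary, generation 2:
.....
.O...
.O...
..OO.
..OO.
.OO..
Population = 8

Comparison: toroidal=14, fixed-dead=8 -> toroidal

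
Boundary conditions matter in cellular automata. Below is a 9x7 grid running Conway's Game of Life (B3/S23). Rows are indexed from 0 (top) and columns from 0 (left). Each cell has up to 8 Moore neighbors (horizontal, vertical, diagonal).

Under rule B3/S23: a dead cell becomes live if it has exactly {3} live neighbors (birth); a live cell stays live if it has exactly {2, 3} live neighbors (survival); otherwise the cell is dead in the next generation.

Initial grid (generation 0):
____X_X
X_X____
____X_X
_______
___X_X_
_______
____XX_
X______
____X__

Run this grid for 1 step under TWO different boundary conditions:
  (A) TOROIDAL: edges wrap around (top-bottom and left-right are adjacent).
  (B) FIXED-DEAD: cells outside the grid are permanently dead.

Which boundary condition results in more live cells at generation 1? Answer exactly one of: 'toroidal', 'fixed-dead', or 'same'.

Under TOROIDAL boundary, generation 1:
___X_X_
X__X__X
_______
____XX_
_______
_____X_
_______
____XX_
_____X_
Population = 11

Under FIXED-DEAD boundary, generation 1:
_______
___X___
_______
____XX_
_______
_____X_
_______
____XX_
_______
Population = 6

Comparison: toroidal=11, fixed-dead=6 -> toroidal

Answer: toroidal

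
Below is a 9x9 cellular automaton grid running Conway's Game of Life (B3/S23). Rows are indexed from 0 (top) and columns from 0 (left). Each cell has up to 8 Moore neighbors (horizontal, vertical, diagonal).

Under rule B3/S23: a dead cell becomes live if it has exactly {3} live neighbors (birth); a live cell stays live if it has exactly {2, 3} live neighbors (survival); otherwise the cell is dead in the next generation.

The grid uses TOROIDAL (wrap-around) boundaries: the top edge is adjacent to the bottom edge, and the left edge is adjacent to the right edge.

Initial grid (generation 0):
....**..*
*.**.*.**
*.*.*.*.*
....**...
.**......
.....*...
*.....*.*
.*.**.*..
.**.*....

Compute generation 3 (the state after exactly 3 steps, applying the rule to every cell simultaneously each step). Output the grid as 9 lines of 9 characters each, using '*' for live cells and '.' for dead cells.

Answer: ......**.
.**..*..*
....***..
......*..
**.*..***
.........
*.*......
*......*.
*........

Derivation:
Simulating step by step:
Generation 0 (given above): 29 live cells
Generation 1: 27 live cells
.....****
..*......
*.*...*..
*.*.**...
....**...
**.......
*...*.**.
.*.**..*.
***......
Generation 2: 39 live cells
*.*...***
.*...*..*
..*..*...
....*.*..
*..***...
**..*.*.*
*.******.
...*****.
******...
Generation 3: 21 live cells
(generation 3 grid is the final answer)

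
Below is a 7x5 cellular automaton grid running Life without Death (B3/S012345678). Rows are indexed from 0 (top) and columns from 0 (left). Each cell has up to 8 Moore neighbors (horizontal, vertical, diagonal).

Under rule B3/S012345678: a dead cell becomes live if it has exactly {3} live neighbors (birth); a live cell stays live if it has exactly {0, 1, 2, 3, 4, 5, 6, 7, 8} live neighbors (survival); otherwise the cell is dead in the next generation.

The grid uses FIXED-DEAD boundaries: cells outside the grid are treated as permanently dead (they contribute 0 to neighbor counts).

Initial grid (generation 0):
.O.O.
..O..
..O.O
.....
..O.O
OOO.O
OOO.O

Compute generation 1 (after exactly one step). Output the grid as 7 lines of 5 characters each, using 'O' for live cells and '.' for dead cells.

Simulating step by step:
Generation 0 (given above): 15 live cells
Generation 1: 18 live cells
(generation 1 grid is the final answer)

Answer: .OOO.
.OO..
..OOO
.....
..O.O
OOO.O
OOO.O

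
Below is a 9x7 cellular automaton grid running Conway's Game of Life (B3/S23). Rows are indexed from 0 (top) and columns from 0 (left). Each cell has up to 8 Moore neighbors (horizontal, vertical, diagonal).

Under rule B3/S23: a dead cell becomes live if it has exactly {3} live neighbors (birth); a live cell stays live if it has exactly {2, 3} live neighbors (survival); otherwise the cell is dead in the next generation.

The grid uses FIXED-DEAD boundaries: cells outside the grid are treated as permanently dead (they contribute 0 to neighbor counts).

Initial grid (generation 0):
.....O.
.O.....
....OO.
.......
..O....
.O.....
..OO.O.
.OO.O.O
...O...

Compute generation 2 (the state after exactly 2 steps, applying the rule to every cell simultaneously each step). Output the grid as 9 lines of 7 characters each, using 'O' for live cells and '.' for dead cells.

Simulating step by step:
Generation 0 (given above): 14 live cells
Generation 1: 12 live cells
.......
....OO.
.......
.......
.......
.O.O...
...OOO.
.O..OO.
..OO...
Generation 2: 8 live cells
(generation 2 grid is the final answer)

Answer: .......
.......
.......
.......
.......
..OO...
...O.O.
.....O.
..OOO..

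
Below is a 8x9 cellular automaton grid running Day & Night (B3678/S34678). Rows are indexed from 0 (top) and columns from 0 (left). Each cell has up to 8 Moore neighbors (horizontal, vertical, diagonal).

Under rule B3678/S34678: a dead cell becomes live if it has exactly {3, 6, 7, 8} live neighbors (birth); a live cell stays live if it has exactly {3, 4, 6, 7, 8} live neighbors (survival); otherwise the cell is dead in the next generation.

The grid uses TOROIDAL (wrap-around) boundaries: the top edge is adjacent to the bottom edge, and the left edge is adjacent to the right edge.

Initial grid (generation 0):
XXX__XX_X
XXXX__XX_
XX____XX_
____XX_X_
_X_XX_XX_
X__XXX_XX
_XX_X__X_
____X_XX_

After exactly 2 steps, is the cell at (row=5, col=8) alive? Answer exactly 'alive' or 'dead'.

Simulating step by step:
Generation 0 (given above): 37 live cells
Generation 1: 37 live cells
X_X_XX_XX
XX______X
XX_XX__X_
XXXXXXXX_
X_XXXX_X_
X____X_XX
X___X__X_
______XX_
Generation 2: 41 live cells
X______X_
X____XX_X
XXXXX__XX
XXXXX__XX
XXX_X_XXX
X____X_XX
_____X_XX
XX_XX_XXX

Cell (5,8) at generation 2: 1 -> alive

Answer: alive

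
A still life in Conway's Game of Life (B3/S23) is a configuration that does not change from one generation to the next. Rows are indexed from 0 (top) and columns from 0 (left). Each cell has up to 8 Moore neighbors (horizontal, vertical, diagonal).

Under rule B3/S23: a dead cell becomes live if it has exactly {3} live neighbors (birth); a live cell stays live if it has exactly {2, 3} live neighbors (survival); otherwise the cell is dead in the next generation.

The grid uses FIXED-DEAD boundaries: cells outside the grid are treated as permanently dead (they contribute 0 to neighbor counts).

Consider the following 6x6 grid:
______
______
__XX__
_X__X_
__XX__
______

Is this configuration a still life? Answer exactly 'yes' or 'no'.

Compute generation 1 and compare to generation 0 (given above):
Generation 1:
______
______
__XX__
_X__X_
__XX__
______
The grids are IDENTICAL -> still life.

Answer: yes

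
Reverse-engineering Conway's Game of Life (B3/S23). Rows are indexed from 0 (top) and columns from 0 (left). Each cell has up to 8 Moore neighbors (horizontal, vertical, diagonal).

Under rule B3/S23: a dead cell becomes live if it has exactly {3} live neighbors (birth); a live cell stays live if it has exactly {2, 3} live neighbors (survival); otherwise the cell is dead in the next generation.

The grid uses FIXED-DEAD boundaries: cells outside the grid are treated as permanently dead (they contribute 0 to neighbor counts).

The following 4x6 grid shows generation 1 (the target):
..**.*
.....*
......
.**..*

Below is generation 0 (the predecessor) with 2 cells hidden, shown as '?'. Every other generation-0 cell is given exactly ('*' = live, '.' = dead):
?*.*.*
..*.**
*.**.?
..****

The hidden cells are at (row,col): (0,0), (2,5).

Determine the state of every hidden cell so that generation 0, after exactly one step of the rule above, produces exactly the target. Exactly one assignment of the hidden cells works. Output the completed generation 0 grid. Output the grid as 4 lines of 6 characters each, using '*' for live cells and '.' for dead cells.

Hidden generation-0 cells (in order): (0,0), (2,5).
A hidden cell only influences target cells in its own 3x3 neighborhood. Try each of the 2^2 = 4 assignments, step the completed generation 0 forward once under B3/S23, and compare with the target:
  (0,0)=. (2,5)=. -> step gives (3,4)='*' but target has '.' -> reject
  (0,0)=. (2,5)=* -> step reproduces the target at every cell -> ACCEPT
  (0,0)=* (2,5)=. -> step gives (0,1)='*' but target has '.' -> reject
  (0,0)=* (2,5)=* -> step gives (0,1)='*' but target has '.' -> reject
Unique solution: (0,0)=dead, (2,5)=live.
Check: live-neighbor counts of every cell in the completed generation 0:
113242
244553
044674
133442
Applying B3/S23 to generation 0 with these counts gives:
..**.*
.....*
......
.**..*
which matches the target exactly.

Answer: .*.*.*
..*.**
*.**.*
..****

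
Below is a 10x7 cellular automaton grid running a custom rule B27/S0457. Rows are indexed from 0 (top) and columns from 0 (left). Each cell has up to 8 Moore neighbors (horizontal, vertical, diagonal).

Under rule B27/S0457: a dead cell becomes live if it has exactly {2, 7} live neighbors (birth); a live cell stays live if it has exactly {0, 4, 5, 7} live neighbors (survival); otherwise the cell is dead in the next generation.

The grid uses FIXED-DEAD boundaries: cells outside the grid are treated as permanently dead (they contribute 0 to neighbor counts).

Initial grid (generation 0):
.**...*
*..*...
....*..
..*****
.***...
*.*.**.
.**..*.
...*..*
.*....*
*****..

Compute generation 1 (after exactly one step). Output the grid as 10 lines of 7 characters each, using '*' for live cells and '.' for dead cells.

Answer: *..*..*
....**.
.*..*.*
..***..
***....
..*...*
*......
*...*..
.......
.....*.

Derivation:
Simulating step by step:
Generation 0 (given above): 30 live cells
Generation 1: 20 live cells
(generation 1 grid is the final answer)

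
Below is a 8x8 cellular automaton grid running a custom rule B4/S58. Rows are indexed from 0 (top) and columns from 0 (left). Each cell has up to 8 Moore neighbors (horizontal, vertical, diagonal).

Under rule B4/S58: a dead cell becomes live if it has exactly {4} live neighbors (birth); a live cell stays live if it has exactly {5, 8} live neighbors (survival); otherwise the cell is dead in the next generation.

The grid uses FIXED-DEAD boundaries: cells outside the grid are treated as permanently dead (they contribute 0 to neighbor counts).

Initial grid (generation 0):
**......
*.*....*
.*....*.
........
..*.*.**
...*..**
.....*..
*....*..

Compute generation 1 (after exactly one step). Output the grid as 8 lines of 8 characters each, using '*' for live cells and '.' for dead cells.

Answer: ........
........
........
........
........
.....*..
......*.
........

Derivation:
Simulating step by step:
Generation 0 (given above): 17 live cells
Generation 1: 2 live cells
(generation 1 grid is the final answer)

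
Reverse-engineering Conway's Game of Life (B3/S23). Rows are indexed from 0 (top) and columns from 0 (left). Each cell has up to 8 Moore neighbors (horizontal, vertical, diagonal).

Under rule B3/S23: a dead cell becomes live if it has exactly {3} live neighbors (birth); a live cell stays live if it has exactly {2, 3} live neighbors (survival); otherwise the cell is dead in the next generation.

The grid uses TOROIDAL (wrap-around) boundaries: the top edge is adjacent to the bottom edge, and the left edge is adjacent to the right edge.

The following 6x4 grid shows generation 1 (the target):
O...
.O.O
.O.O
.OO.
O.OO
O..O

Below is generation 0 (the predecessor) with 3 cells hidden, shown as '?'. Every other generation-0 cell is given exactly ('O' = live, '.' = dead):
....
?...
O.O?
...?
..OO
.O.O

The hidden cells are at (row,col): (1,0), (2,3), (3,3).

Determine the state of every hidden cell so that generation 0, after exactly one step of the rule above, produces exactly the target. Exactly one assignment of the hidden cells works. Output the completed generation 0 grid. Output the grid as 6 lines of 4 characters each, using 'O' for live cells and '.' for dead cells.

Answer: ....
O...
O.O.
....
..OO
.O.O

Derivation:
Hidden generation-0 cells (in order): (1,0), (2,3), (3,3).
A hidden cell only influences target cells in its own 3x3 neighborhood. Try each of the 2^3 = 8 assignments, step the completed generation 0 forward once under B3/S23, and compare with the target:
  (1,0)=. (2,3)=. (3,3)=. -> step gives (0,0)='.' but target has 'O' -> reject
  (1,0)=. (2,3)=. (3,3)=O -> step gives (0,0)='.' but target has 'O' -> reject
  (1,0)=. (2,3)=O (3,3)=. -> step gives (0,0)='.' but target has 'O' -> reject
  (1,0)=. (2,3)=O (3,3)=O -> step gives (0,0)='.' but target has 'O' -> reject
  (1,0)=O (2,3)=. (3,3)=. -> step reproduces the target at every cell -> ACCEPT
  (1,0)=O (2,3)=. (3,3)=O -> step gives (2,0)='O' but target has '.' -> reject
  (1,0)=O (2,3)=O (3,3)=. -> step gives (1,0)='O' but target has '.' -> reject
  (1,0)=O (2,3)=O (3,3)=O -> step gives (1,0)='O' but target has '.' -> reject
Unique solution: (1,0)=live, (2,3)=dead, (3,3)=dead.
Check: live-neighbor counts of every cell in the completed generation 0:
3222
1313
1303
2334
3232
3142
Applying B3/S23 to generation 0 with these counts gives:
O...
.O.O
.O.O
.OO.
O.OO
O..O
which matches the target exactly.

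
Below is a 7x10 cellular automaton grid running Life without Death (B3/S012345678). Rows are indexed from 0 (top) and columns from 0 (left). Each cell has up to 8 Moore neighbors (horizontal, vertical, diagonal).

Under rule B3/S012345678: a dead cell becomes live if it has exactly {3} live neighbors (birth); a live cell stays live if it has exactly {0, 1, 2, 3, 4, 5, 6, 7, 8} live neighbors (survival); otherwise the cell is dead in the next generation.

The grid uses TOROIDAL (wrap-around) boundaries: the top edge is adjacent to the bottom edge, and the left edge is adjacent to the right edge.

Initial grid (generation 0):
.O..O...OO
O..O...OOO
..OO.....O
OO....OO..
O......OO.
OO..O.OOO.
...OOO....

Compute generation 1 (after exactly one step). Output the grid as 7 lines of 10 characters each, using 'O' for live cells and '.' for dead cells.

Answer: .OO.OO.OOO
OO.OO..OOO
..OO..O..O
OOO...OO..
O....O.OO.
OO.OO.OOO.
.OOOOOO...

Derivation:
Simulating step by step:
Generation 0 (given above): 28 live cells
Generation 1: 40 live cells
(generation 1 grid is the final answer)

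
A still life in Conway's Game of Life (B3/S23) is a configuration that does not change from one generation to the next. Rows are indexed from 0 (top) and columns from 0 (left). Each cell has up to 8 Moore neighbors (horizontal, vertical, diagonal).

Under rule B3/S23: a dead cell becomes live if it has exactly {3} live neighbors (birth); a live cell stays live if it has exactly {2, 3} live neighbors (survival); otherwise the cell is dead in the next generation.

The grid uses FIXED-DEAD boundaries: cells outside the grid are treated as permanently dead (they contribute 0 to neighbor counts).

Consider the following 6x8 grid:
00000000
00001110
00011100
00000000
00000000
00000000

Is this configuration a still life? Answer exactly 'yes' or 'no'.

Compute generation 1 and compare to generation 0 (given above):
Generation 1:
00000100
00010010
00010010
00001000
00000000
00000000
Cell (0,5) differs: gen0=0 vs gen1=1 -> NOT a still life.

Answer: no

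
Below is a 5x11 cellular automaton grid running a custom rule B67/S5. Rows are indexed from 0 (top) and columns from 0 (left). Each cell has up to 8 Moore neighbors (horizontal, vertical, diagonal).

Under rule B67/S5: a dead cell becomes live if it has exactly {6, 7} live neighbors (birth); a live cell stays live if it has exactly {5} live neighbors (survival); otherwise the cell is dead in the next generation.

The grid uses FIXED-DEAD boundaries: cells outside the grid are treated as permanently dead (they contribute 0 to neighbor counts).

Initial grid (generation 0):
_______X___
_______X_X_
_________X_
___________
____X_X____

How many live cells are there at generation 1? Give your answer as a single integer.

Simulating step by step:
Generation 0 (given above): 6 live cells
Generation 1: 0 live cells
___________
___________
___________
___________
___________
Population at generation 1: 0

Answer: 0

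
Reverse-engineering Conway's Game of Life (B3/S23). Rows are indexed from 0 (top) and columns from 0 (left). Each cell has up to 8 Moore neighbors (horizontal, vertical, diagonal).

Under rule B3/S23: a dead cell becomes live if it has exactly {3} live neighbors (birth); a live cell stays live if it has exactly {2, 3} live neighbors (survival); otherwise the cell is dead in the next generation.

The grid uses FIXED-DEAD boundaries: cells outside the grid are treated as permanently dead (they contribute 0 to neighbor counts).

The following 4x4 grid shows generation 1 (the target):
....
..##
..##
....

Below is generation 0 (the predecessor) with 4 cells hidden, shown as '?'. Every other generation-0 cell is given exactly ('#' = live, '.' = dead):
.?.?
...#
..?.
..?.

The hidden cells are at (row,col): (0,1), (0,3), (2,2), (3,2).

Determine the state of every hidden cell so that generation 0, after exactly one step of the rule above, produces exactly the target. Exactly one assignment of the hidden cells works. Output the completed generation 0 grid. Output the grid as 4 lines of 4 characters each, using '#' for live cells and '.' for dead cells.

Hidden generation-0 cells (in order): (0,1), (0,3), (2,2), (3,2).
A hidden cell only influences target cells in its own 3x3 neighborhood. Try each of the 2^4 = 16 assignments, step the completed generation 0 forward once under B3/S23, and compare with the target:
  (0,1)=. (0,3)=. (2,2)=. (3,2)=. -> step gives (1,2)='.' but target has '#' -> reject
  (0,1)=. (0,3)=. (2,2)=. (3,2)=# -> step gives (1,2)='.' but target has '#' -> reject
  (0,1)=. (0,3)=. (2,2)=# (3,2)=. -> step gives (1,2)='.' but target has '#' -> reject
  (0,1)=. (0,3)=. (2,2)=# (3,2)=# -> step gives (1,2)='.' but target has '#' -> reject
  (0,1)=. (0,3)=# (2,2)=. (3,2)=. -> step gives (1,2)='.' but target has '#' -> reject
  (0,1)=. (0,3)=# (2,2)=. (3,2)=# -> step gives (1,2)='.' but target has '#' -> reject
  (0,1)=. (0,3)=# (2,2)=# (3,2)=. -> step gives (2,2)='.' but target has '#' -> reject
  (0,1)=. (0,3)=# (2,2)=# (3,2)=# -> step reproduces the target at every cell -> ACCEPT
  (0,1)=# (0,3)=. (2,2)=. (3,2)=. -> step gives (1,2)='.' but target has '#' -> reject
  (0,1)=# (0,3)=. (2,2)=. (3,2)=# -> step gives (1,2)='.' but target has '#' -> reject
  (0,1)=# (0,3)=. (2,2)=# (3,2)=. -> step gives (1,3)='.' but target has '#' -> reject
  (0,1)=# (0,3)=. (2,2)=# (3,2)=# -> step gives (1,3)='.' but target has '#' -> reject
  (0,1)=# (0,3)=# (2,2)=. (3,2)=. -> step gives (0,2)='#' but target has '.' -> reject
  (0,1)=# (0,3)=# (2,2)=. (3,2)=# -> step gives (0,2)='#' but target has '.' -> reject
  (0,1)=# (0,3)=# (2,2)=# (3,2)=. -> step gives (0,2)='#' but target has '.' -> reject
  (0,1)=# (0,3)=# (2,2)=# (3,2)=# -> step gives (0,2)='#' but target has '.' -> reject
Unique solution: (0,1)=dead, (0,3)=live, (2,2)=live, (3,2)=live.
Check: live-neighbor counts of every cell in the completed generation 0:
0021
0132
0223
0212
Applying B3/S23 to generation 0 with these counts gives:
....
..##
..##
....
which matches the target exactly.

Answer: ...#
...#
..#.
..#.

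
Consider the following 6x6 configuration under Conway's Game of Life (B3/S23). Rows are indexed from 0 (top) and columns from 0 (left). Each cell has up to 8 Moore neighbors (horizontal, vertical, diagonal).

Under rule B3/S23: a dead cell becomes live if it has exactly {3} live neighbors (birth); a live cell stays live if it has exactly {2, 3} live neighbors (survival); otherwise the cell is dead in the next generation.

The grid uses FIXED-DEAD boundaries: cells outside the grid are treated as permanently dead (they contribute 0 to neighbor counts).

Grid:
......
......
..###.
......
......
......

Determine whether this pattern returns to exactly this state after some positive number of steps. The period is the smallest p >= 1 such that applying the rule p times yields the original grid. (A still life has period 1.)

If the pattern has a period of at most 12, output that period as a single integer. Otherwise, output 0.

Simulating and comparing each generation to the original:
Gen 0 (original, given above): 3 live cells
Gen 1: 3 live cells, differs from original
Gen 2: 3 live cells, MATCHES original -> period = 2

Answer: 2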